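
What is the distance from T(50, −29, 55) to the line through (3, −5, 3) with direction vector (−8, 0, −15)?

√865

Direction vector d = (−8, 0, −15).
AP = (47, −24, 52), and AP × d = (360, 289, −192).
|AP × d|² = 249985 and |d|² = 289, so the distance is √(249985/289) = √865.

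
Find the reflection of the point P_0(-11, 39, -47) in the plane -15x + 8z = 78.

With n = (-15, 0, 8), the signed offset is (n·P_0 − 78)/|n|² = -289/289 = -1.
P_0' = P_0 − 2t·n = (-11, 39, -47) − (-2)·(-15, 0, 8) = (-41, 39, -31).

(-41, 39, -31)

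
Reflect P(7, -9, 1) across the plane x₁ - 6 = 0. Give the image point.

(5, -9, 1)

n = (1, 0, 0), |n|² = 1, n·P − 6 = 1, so t = 1/1 = 1.
Foot F = P − 1·n = (6, -9, 1); the reflection is 2F − P = (5, -9, 1).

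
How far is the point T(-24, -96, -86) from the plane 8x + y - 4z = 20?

4

Normal vector n = (8, 1, -4), and n·(-24, -96, -86) - 20 = 36.
|n| = √(64 + 1 + 16) = 9, so the distance is |36|/9 = 4.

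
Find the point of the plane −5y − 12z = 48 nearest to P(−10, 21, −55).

n = (0, −5, −12), |n|² = 169, and n·P − 48 = 507.
t = 507/169 = 3, so the foot is P − t·n = (−10, 21, −55) − 3·(0, −5, −12) = (−10, 36, −19).

(-10, 36, -19)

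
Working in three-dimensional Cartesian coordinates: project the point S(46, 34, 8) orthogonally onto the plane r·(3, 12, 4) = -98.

(34, -14, -8)

n = (3, 12, 4), |n|² = 169, and n·S − (-98) = 676.
t = 676/169 = 4, so the foot is S − t·n = (46, 34, 8) − 4·(3, 12, 4) = (34, -14, -8).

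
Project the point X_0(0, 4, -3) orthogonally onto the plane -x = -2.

(2, 4, -3)

n = (-1, 0, 0), |n|² = 1, and n·X_0 − (-2) = 2.
t = 2/1 = 2, so the foot is X_0 − t·n = (0, 4, -3) − 2·(-1, 0, 0) = (2, 4, -3).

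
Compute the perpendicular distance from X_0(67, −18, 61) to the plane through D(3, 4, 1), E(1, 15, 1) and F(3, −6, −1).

4

DE = (−2, 11, 0) and DF = (0, −10, −2), so a normal is n = DE × DF = (−22, −4, 20).
Then n·(67, −18, 61) − (−62) = −120.
|n| = √(484 + 16 + 400) = 30, so the distance is |-120|/30 = 4.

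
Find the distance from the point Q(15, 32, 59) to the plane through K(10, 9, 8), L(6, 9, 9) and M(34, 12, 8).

25/9

KL = (−4, 0, 1) and KM = (24, 3, 0), so a normal is n = KL × KM = (−3, 24, −12).
Then n·(15, 32, 59) − 90 = −75.
|n| = √(9 + 576 + 144) = 27, so the distance is |-75|/27 = 25/9.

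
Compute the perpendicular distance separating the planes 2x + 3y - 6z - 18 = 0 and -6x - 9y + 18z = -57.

Divide the second equation by -3 to match normals: 2x + 3y - 6z = 19.
Both planes have normal n = (2, 3, -6), |n| = 7. Any point on the first plane is at distance |19 − 18|/|n| = 1/7 from the second.

1/7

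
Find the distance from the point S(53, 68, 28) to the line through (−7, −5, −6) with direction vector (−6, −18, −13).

√1621

Direction vector d = (−6, −18, −13).
AP = (60, 73, 34); AP·d = -2116, |AP|² = 10085, |d|² = 529.
distance² = |AP|² − (AP·d)²/|d|² = 10085 − 4477456/529 = 1621, so the distance is √1621.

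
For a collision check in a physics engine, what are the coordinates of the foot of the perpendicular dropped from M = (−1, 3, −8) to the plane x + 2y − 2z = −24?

n = (1, 2, −2), |n|² = 9, and n·M − (-24) = 45.
t = 45/9 = 5, so the foot is M − t·n = (−1, 3, −8) − 5·(1, 2, −2) = (−6, −7, 2).

(-6, -7, 2)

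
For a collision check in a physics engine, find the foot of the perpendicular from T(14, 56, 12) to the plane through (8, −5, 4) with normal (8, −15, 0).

(38, 11, 12)

The perpendicular from T has direction n = (8, −15, 0): r = (14, 56, 12) + μ(8, −15, 0).
Substitute into the plane: n·(T + μn) = 139 gives -728 + 289μ = 139, so μ = 3.
Foot = (14, 56, 12) + 3·(8, −15, 0) = (38, 11, 12).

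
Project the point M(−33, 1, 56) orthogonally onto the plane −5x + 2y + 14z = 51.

n = (−5, 2, 14), |n|² = 225, and n·M − 51 = 900.
t = 900/225 = 4, so the foot is M − t·n = (−33, 1, 56) − 4·(−5, 2, 14) = (−13, −7, 0).

(-13, -7, 0)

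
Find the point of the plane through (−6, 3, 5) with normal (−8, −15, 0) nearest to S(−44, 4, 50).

(-36, 19, 50)

The perpendicular from S has direction n = (−8, −15, 0): r = (−44, 4, 50) + λ(−8, −15, 0).
Substitute into the plane: n·(S + λn) = 3 gives 292 + 289λ = 3, so λ = -1.
Foot = (−44, 4, 50) + (-1)·(−8, −15, 0) = (−36, 19, 50).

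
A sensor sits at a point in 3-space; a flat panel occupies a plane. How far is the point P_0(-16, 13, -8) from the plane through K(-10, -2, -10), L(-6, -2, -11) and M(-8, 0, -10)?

KL = (4, 0, -1) and KM = (2, 2, 0), so a normal is n = KL × KM = (2, -2, 8).
Then n·(-16, 13, -8) - (-96) = -26.
|n| = √(4 + 4 + 64) = 6√2, so the distance is |-26|/(6√2) = 13√2/6.

13/(3√2)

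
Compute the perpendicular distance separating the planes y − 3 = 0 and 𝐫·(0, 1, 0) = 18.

With common normal n = (0, 1, 0) (|n| = 1), the distance is |3 − 18|/|n| = 15/1 = 15.

15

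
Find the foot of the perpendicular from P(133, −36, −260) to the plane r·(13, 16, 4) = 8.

(2728/21, -836/21, -5480/21)

n = (13, 16, 4), |n|² = 441, and n·P − 8 = 105.
t = 105/441 = 5/21, so the foot is P − t·n = (133, −36, −260) − (5/21)·(13, 16, 4) = (2728/21, −836/21, −5480/21).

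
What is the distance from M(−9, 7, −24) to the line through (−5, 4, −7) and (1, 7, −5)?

A direction vector is d = (6, 3, 2).
AP = (−4, 3, −17); AP·d = -49, |AP|² = 314, |d|² = 49.
distance² = |AP|² − (AP·d)²/|d|² = 314 − 2401/49 = 265, so the distance is √265.

√265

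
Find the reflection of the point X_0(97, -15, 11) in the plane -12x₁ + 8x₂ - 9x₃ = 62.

With n = (-12, 8, -9), the signed offset is (n·X_0 − 62)/|n|² = -1445/289 = -5.
X_0' = X_0 − 2t·n = (97, -15, 11) − (-10)·(-12, 8, -9) = (-23, 65, -79).

(-23, 65, -79)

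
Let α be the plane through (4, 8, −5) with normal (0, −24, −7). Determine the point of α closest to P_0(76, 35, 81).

(76, -13, 67)

n = (0, −24, −7), |n|² = 625, and n·P_0 − (-157) = -1250.
t = -1250/625 = -2, so the foot is P_0 − t·n = (76, 35, 81) − (-2)·(0, −24, −7) = (76, −13, 67).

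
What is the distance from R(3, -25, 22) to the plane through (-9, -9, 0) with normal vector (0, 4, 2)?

2√5

The plane has equation n·(r − (-9, -9, 0)) = 0, i.e. n·r = -36.
Then n·(3, -25, 22) - (-36) = -20.
|n| = √(0 + 16 + 4) = 2√5, so the distance is |-20|/(2√5) = 2√5.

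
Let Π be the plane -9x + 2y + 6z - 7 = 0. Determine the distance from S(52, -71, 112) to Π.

5

Normal vector n = (-9, 2, 6), and n·(52, -71, 112) - 7 = 55.
|n| = √(81 + 4 + 36) = 11, so the distance is |55|/11 = 5.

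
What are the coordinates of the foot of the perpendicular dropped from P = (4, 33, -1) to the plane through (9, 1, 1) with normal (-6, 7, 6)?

(16, 19, -13)

n = (-6, 7, 6), |n|² = 121, and n·P − (-41) = 242.
t = 242/121 = 2, so the foot is P − t·n = (4, 33, -1) − 2·(-6, 7, 6) = (16, 19, -13).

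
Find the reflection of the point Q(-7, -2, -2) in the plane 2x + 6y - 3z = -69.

n = (2, 6, -3), |n|² = 49, n·Q − (-69) = 49, so t = 49/49 = 1.
Foot F = Q − 1·n = (-9, -8, 1); the reflection is 2F − Q = (-11, -14, 4).

(-11, -14, 4)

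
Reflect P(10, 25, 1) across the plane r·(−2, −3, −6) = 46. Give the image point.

(-2, 7, -35)

n = (−2, −3, −6), |n|² = 49, n·P − 46 = -147, so t = -147/49 = -3.
Foot F = P − (-3)·n = (4, 16, −17); the reflection is 2F − P = (−2, 7, −35).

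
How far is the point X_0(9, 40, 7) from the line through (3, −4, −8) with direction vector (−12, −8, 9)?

Direction vector d = (−12, −8, 9).
AP = (6, 44, 15); AP·d = -289, |AP|² = 2197, |d|² = 289.
distance² = |AP|² − (AP·d)²/|d|² = 2197 − 83521/289 = 1908, so the distance is 6√53.

6√53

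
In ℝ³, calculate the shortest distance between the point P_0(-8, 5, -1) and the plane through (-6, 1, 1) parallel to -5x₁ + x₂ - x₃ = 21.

Parallel planes share the normal n = (-5, 1, -1); since (-6, 1, 1) lies on the plane, its equation is -5x₁ + x₂ - x₃ = 30.
Then n·(-8, 5, -1) - 30 = 16.
|n| = √(25 + 1 + 1) = 3√3, so the distance is |16|/(3√3) = 16/(3√3).

16√3/9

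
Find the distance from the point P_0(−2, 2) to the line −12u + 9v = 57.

d = |(-12)·(-2) + 9·2 − 57| / √(144 + 81) = |-15|/15 = 1.

1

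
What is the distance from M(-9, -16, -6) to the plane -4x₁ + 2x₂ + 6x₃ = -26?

Normal vector n = (-4, 2, 6), and n·(-9, -16, -6) - (-26) = -6.
|n| = √(16 + 4 + 36) = 2√14, so the distance is |-6|/(2√14) = 3√14/14.

3√14/14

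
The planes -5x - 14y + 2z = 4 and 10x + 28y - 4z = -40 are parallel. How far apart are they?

Divide the second equation by -2 to match normals: -5x - 14y + 2z = 20.
With common normal n = (-5, -14, 2) (|n| = 15), the distance is |4 − 20|/|n| = 16/15.

16/15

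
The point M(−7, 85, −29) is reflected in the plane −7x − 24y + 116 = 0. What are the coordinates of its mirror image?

(-49, -59, -29)

With n = (−7, −24, 0), the signed offset is (n·M − (-116))/|n|² = -1875/625 = -3.
M' = M − 2t·n = (−7, 85, −29) − (-6)·(−7, −24, 0) = (−49, −59, −29).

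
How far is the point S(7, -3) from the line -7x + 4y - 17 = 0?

d = |(-7)·7 + 4·(-3) − 17| / √(49 + 16) = |-78|/√65 = 78/√65.

78/√65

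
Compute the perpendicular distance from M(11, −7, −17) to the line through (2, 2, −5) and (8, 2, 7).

3√29

A direction vector is d = (6, 0, 12).
AP = (9, −9, −12), and AP × d = (−108, −180, 54).
|AP × d|² = 46980 and |d|² = 180, so the distance is √(46980/180) = √261 = 3√29.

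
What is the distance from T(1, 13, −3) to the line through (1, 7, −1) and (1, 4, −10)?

A direction vector is d = (0, −3, −9).
AP = (0, 6, −2), and AP × d = (−60, 0, 0).
|AP × d|² = 3600 and |d|² = 90, so the distance is √(3600/90) = √40 = 2√10.

2√10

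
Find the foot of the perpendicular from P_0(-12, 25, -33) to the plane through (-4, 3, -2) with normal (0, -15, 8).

The perpendicular from P_0 has direction n = (0, -15, 8): r = (-12, 25, -33) + λ(0, -15, 8).
Substitute into the plane: n·(P_0 + λn) = -61 gives -639 + 289λ = -61, so λ = 2.
Foot = (-12, 25, -33) + 2·(0, -15, 8) = (-12, -5, -17).

(-12, -5, -17)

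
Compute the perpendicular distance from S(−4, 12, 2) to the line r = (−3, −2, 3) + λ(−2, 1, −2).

Direction vector d = (−2, 1, −2).
AP = (−1, 14, −1), and AP × d = (−27, 0, 27).
|AP × d|² = 1458 and |d|² = 9, so the distance is √(1458/9) = √162 = 9√2.

9√2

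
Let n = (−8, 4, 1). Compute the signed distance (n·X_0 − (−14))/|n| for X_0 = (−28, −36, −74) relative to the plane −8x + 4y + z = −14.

20/9

n·X_0 − (-14) = 20.
|n| = 9, so the signed distance is 20/9.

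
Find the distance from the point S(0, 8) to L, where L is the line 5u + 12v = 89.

The normal to the line is n = (5, 12) with |n| = 13.
|n·S − 89| = |96 − 89| = 7, so the distance is 7/13.

7/13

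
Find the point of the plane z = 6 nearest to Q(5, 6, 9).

(5, 6, 6)

The perpendicular from Q has direction n = (0, 0, 1): r = (5, 6, 9) + λ(0, 0, 1).
Substitute into the plane: n·(Q + λn) = 6 gives 9 + 1λ = 6, so λ = -3.
Foot = (5, 6, 9) + (-3)·(0, 0, 1) = (5, 6, 6).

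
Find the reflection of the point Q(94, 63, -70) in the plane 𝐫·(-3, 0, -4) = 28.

With n = (-3, 0, -4), the signed offset is (n·Q − 28)/|n|² = -30/25 = -6/5.
Q' = Q − 2t·n = (94, 63, -70) − (-12/5)·(-3, 0, -4) = (434/5, 63, -398/5).

(434/5, 63, -398/5)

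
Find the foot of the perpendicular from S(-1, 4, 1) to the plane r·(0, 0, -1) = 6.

(-1, 4, -6)

n = (0, 0, -1), |n|² = 1, and n·S − 6 = -7.
t = -7/1 = -7, so the foot is S − t·n = (-1, 4, 1) − (-7)·(0, 0, -1) = (-1, 4, -6).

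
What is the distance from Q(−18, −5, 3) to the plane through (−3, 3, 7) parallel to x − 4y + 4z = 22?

Parallel planes share the normal n = (1, −4, 4); since (−3, 3, 7) lies on the plane, its equation is x − 4y + 4z = 13.
d = |1·(-18) + (-4)·(-5) + 4·3 − 13| / √(1 + 16 + 16) = |1| / √33 = 1/√33.

1/√33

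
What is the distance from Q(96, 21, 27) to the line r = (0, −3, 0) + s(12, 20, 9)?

Direction vector d = (12, 20, 9).
AP = (96, 24, 27); AP·d = 1875, |AP|² = 10521, |d|² = 625.
distance² = |AP|² − (AP·d)²/|d|² = 10521 − 3515625/625 = 4896, so the distance is 12√34.

12√34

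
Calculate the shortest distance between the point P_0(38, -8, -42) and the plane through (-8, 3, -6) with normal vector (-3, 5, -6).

The plane has equation n·(r − (-8, 3, -6)) = 0, i.e. n·r = 75.
n = (-3, 5, -6); n·P − 75 = 23; |n| = √70; distance = 23/√70.

23√70/70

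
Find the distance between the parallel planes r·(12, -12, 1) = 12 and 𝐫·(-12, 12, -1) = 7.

19/17

Divide the second equation by -1 to match normals: 12x₁ - 12x₂ + x₃ = -7.
With common normal n = (12, -12, 1) (|n| = 17), the distance is |12 − (-7)|/|n| = 19/17.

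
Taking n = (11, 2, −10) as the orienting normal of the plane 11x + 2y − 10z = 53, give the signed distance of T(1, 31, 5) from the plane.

n·T − 53 = -30.
|n| = 15, so the signed distance is -30/15 = -2.

-2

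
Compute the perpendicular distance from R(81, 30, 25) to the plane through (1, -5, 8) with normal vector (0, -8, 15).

The plane has equation n·(r − (1, -5, 8)) = 0, i.e. n·r = 160.
Then n·(81, 30, 25) - 160 = -25.
|n| = √(0 + 64 + 225) = 17, so the distance is |-25|/17 = 25/17.

25/17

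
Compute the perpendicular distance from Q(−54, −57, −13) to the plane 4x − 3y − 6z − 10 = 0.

Normal vector n = (4, −3, −6), and n·(−54, −57, −13) − 10 = 23.
|n| = √(16 + 9 + 36) = √61, so the distance is |23|/√61 = 23√61/61.

23/√61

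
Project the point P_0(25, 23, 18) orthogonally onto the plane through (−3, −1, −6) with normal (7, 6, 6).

The perpendicular from P_0 has direction n = (7, 6, 6): r = (25, 23, 18) + λ(7, 6, 6).
Substitute into the plane: n·(P_0 + λn) = -63 gives 421 + 121λ = -63, so λ = -4.
Foot = (25, 23, 18) + (-4)·(7, 6, 6) = (−3, −1, −6).

(-3, -1, -6)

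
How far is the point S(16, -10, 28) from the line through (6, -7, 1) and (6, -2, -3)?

√469

A direction vector is d = (0, 5, -4).
AP = (10, -3, 27); AP·d = -123, |AP|² = 838, |d|² = 41.
distance² = |AP|² − (AP·d)²/|d|² = 838 − 15129/41 = 469, so the distance is √469.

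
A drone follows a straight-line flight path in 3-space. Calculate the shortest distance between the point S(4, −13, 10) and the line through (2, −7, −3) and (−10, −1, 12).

A direction vector is d = (−12, 6, 15).
AP = (2, −6, 13); AP·d = 135, |AP|² = 209, |d|² = 405.
distance² = |AP|² − (AP·d)²/|d|² = 209 − 18225/405 = 164, so the distance is 2√41.

2√41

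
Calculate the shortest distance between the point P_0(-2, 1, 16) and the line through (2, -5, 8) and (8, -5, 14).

6√3

A direction vector is d = (6, 0, 6).
AP = (-4, 6, 8); AP·d = 24, |AP|² = 116, |d|² = 72.
distance² = |AP|² − (AP·d)²/|d|² = 116 − 576/72 = 108, so the distance is 6√3.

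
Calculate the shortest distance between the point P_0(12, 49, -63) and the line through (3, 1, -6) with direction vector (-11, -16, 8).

3√185

Direction vector d = (-11, -16, 8).
AP = (9, 48, -57), and AP × d = (-528, 555, 384).
|AP × d|² = 734265 and |d|² = 441, so the distance is √(734265/441) = √1665 = 3√185.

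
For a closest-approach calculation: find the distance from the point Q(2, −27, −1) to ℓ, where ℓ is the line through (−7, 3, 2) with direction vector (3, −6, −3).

3√14

Direction vector d = (3, −6, −3).
AP = (9, −30, −3); AP·d = 216, |AP|² = 990, |d|² = 54.
distance² = |AP|² − (AP·d)²/|d|² = 990 − 46656/54 = 126, so the distance is 3√14.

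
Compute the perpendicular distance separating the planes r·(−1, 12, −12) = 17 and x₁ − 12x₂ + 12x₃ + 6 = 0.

Divide the second equation by -1 to match normals: −x₁ + 12x₂ − 12x₃ = 6.
Both planes have normal n = (−1, 12, −12), |n| = 17. Any point on the first plane is at distance |6 − 17|/|n| = 11/17 from the second.

11/17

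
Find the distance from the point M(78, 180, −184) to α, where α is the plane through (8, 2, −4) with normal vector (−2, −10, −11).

The plane has equation n·(r − (8, 2, −4)) = 0, i.e. n·r = 8.
n = (−2, −10, −11); n·P − 8 = 60; |n| = 15; distance = 60/15 = 4.

4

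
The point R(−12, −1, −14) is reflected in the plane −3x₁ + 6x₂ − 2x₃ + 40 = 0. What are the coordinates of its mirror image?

n = (−3, 6, −2), |n|² = 49, n·R − (-40) = 98, so t = 98/49 = 2.
Foot F = R − 2·n = (−6, −13, −10); the reflection is 2F − R = (0, −25, −6).

(0, -25, -6)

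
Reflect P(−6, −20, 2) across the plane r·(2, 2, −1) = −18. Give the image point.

(10, -4, -6)

n = (2, 2, −1), |n|² = 9, n·P − (-18) = -36, so t = -36/9 = -4.
Foot F = P − (-4)·n = (2, −12, −2); the reflection is 2F − P = (10, −4, −6).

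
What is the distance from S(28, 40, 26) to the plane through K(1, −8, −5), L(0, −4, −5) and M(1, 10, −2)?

30/√53

KL = (−1, 4, 0) and KM = (0, 18, 3), so a normal is n = KL × KM = (12, 3, −18).
Then n·(28, 40, 26) − 78 = −90.
|n| = √(144 + 9 + 324) = 3√53, so the distance is |-90|/(3√53) = 30√53/53.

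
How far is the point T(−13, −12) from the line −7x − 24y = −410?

789/25

d = |(-7)·(-13) + (-24)·(-12) − (-410)| / √(49 + 576) = |789|/25 = 789/25.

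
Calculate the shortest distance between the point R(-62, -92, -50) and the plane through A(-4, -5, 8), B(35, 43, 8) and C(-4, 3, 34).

AB = (39, 48, 0) and AC = (0, 8, 26), so a normal is n = AB × AC = (1248, -1014, 312).
n = (1248, -1014, 312); n·P − 2574 = -2262; |n| = 1638; distance = 2262/1638 = 29/21.

29/21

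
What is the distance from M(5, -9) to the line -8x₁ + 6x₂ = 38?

d = |(-8)·5 + 6·(-9) − 38| / √(64 + 36) = |-132|/10 = 66/5.

66/5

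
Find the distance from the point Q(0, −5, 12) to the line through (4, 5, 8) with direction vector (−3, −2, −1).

Direction vector d = (−3, −2, −1).
AP = (−4, −10, 4); AP·d = 28, |AP|² = 132, |d|² = 14.
distance² = |AP|² − (AP·d)²/|d|² = 132 − 784/14 = 76, so the distance is 2√19.

2√19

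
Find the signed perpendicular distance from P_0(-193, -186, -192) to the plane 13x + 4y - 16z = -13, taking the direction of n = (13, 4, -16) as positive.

-8

n·P_0 − (-13) = -168.
|n| = 21, so the signed distance is -168/21 = -8.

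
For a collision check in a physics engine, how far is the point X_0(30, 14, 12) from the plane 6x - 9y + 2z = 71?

d = |6·30 + (-9)·14 + 2·12 − 71| / √(36 + 81 + 4) = |7| / 11 = 7/11.

7/11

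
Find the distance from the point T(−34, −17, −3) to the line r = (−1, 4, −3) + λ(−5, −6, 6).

Direction vector d = (−5, −6, 6).
AP = (−33, −21, 0), and AP × d = (−126, 198, 93).
|AP × d|² = 63729 and |d|² = 97, so the distance is √(63729/97) = √657 = 3√73.

3√73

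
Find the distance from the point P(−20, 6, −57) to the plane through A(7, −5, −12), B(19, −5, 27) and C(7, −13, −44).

AB = (12, 0, 39) and AC = (0, −8, −32), so a normal is n = AB × AC = (312, 384, −96).
Then n·(−20, 6, −57) − 1416 = 120.
|n| = √(97344 + 147456 + 9216) = 504, so the distance is |120|/504 = 5/21.

5/21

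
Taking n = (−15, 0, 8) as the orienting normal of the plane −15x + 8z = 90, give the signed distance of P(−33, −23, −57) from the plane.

n·P − 90 = -51.
|n| = 17, so the signed distance is -51/17 = -3.

-3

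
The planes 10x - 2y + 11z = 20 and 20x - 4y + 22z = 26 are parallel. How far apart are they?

7/15

Divide the second equation by 2 to match normals: 10x - 2y + 11z = 13.
With common normal n = (10, -2, 11) (|n| = 15), the distance is |20 − 13|/|n| = 7/15.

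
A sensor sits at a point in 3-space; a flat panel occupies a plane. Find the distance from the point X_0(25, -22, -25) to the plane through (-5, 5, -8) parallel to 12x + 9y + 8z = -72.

19/17

Parallel planes share the normal n = (12, 9, 8); since (-5, 5, -8) lies on the plane, its equation is 12x + 9y + 8z = -79.
d = |12·25 + 9·(-22) + 8·(-25) − (-79)| / √(144 + 81 + 64) = |-19| / 17 = 19/17.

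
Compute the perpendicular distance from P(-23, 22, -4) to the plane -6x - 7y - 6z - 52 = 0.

n = (-6, -7, -6); n·P − 52 = -44; |n| = 11; distance = 44/11 = 4.

4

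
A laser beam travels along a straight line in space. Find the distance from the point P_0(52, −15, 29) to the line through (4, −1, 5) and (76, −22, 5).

24

A direction vector is d = (72, −21, 0).
AP = (48, −14, 24); AP·d = 3750, |AP|² = 3076, |d|² = 5625.
distance² = |AP|² − (AP·d)²/|d|² = 3076 − 14062500/5625 = 576, so the distance is 24.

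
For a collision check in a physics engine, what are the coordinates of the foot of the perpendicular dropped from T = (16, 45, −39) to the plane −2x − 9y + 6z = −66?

n = (−2, −9, 6), |n|² = 121, and n·T − (-66) = -605.
t = -605/121 = -5, so the foot is T − t·n = (16, 45, −39) − (-5)·(−2, −9, 6) = (6, 0, −9).

(6, 0, -9)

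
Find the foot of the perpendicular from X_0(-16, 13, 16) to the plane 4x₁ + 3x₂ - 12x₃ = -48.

(-12, 16, 4)

The perpendicular from X_0 has direction n = (4, 3, -12): r = (-16, 13, 16) + λ(4, 3, -12).
Substitute into the plane: n·(X_0 + λn) = -48 gives -217 + 169λ = -48, so λ = 1.
Foot = (-16, 13, 16) + 1·(4, 3, -12) = (-12, 16, 4).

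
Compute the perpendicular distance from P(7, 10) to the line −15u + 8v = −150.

125/17

The normal to the line is n = (−15, 8) with |n| = 17.
|n·P − (-150)| = |-25 − (-150)| = 125, so the distance is 125/17.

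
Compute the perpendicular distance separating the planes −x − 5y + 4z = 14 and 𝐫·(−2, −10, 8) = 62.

17/√42

Divide the second equation by 2 to match normals: −x − 5y + 4z = 31.
With common normal n = (−1, −5, 4) (|n| = √42), the distance is |14 − 31|/|n| = 17/√42 = 17√42/42.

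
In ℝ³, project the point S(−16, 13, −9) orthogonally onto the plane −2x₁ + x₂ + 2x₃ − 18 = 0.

(-14, 12, -11)

The perpendicular from S has direction n = (−2, 1, 2): r = (−16, 13, −9) + t(−2, 1, 2).
Substitute into the plane: n·(S + tn) = 18 gives 27 + 9t = 18, so t = -1.
Foot = (−16, 13, −9) + (-1)·(−2, 1, 2) = (−14, 12, −11).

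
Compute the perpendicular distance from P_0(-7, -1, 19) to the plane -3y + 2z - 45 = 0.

4/√13

Normal vector n = (0, -3, 2), and n·(-7, -1, 19) - 45 = -4.
|n| = √(0 + 9 + 4) = √13, so the distance is |-4|/√13 = 4/√13.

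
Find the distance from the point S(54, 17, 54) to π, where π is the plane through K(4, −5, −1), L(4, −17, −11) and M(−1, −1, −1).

KL = (0, −12, −10) and KM = (−5, 4, 0), so a normal is n = KL × KM = (40, 50, −60).
Then n·(54, 17, 54) − (−30) = −200.
|n| = √(1600 + 2500 + 3600) = 10√77, so the distance is |-200|/(10√77) = 20√77/77.

20√77/77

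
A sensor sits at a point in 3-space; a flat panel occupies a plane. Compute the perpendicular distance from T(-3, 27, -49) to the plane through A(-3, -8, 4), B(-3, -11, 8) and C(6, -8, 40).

19/13

AB = (0, -3, 4) and AC = (9, 0, 36), so a normal is n = AB × AC = (-108, 36, 27).
Then n·(-3, 27, -49) - 144 = -171.
|n| = √(11664 + 1296 + 729) = 117, so the distance is |-171|/117 = 19/13.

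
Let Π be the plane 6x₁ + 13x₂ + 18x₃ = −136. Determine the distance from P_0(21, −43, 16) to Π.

d = |6·21 + 13·(-43) + 18·16 − (-136)| / √(36 + 169 + 324) = |-9| / 23 = 9/23.

9/23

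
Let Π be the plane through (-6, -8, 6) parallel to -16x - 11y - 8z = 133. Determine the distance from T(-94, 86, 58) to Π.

2

Parallel planes share the normal n = (-16, -11, -8); since (-6, -8, 6) lies on the plane, its equation is -16x - 11y - 8z = 136.
d = |(-16)·(-94) + (-11)·86 + (-8)·58 − 136| / √(256 + 121 + 64) = |-42| / 21 = 2.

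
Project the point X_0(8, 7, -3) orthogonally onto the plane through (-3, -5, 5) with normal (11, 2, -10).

(-3, 5, 7)

The perpendicular from X_0 has direction n = (11, 2, -10): r = (8, 7, -3) + λ(11, 2, -10).
Substitute into the plane: n·(X_0 + λn) = -93 gives 132 + 225λ = -93, so λ = -1.
Foot = (8, 7, -3) + (-1)·(11, 2, -10) = (-3, 5, 7).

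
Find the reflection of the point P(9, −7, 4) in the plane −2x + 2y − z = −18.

n = (−2, 2, −1), |n|² = 9, n·P − (-18) = -18, so t = -18/9 = -2.
Foot F = P − (-2)·n = (5, −3, 2); the reflection is 2F − P = (1, 1, 0).

(1, 1, 0)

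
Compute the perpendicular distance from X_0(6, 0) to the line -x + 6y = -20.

The normal to the line is n = (-1, 6) with |n| = √37.
|n·X_0 − (-20)| = |-6 − (-20)| = 14, so the distance is 14/√37 = 14√37/37.

14/√37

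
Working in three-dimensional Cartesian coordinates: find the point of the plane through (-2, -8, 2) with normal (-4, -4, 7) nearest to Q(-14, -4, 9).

(-10, 0, 2)

n = (-4, -4, 7), |n|² = 81, and n·Q − 54 = 81.
t = 81/81 = 1, so the foot is Q − t·n = (-14, -4, 9) − 1·(-4, -4, 7) = (-10, 0, 2).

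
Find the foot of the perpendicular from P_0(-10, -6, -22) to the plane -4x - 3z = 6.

(6, -6, -10)

n = (-4, 0, -3), |n|² = 25, and n·P_0 − 6 = 100.
t = 100/25 = 4, so the foot is P_0 − t·n = (-10, -6, -22) − 4·(-4, 0, -3) = (6, -6, -10).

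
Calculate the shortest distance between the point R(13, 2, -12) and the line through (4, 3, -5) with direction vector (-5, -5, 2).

√77

Direction vector d = (-5, -5, 2).
AP = (9, -1, -7); AP·d = -54, |AP|² = 131, |d|² = 54.
distance² = |AP|² − (AP·d)²/|d|² = 131 − 2916/54 = 77, so the distance is √77.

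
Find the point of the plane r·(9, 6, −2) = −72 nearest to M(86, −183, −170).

(874/11, -2061/11, -1854/11)

n = (9, 6, −2), |n|² = 121, and n·M − (-72) = 88.
t = 88/121 = 8/11, so the foot is M − t·n = (86, −183, −170) − (8/11)·(9, 6, −2) = (874/11, −2061/11, −1854/11).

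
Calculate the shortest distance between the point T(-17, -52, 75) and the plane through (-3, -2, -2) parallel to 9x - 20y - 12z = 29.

Parallel planes share the normal n = (9, -20, -12); since (-3, -2, -2) lies on the plane, its equation is 9x - 20y - 12z = 37.
Then n·(-17, -52, 75) - 37 = -50.
|n| = √(81 + 400 + 144) = 25, so the distance is |-50|/25 = 2.

2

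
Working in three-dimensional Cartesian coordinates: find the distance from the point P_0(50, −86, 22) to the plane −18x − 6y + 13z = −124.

d = |(-18)·50 + (-6)·(-86) + 13·22 − (-124)| / √(324 + 36 + 169) = |26| / 23 = 26/23.

26/23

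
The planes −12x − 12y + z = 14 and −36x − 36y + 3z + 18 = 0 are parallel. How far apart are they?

Divide the second equation by 3 to match normals: −12x − 12y + z = -6.
Both planes have normal n = (−12, −12, 1), |n| = 17. Any point on the first plane is at distance |(-6) − 14|/|n| = 20/17 from the second.

20/17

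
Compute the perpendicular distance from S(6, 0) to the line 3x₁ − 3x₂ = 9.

3/√2

The normal to the line is n = (3, −3) with |n| = 3√2.
|n·S − 9| = |18 − 9| = 9, so the distance is 9/(3√2) = 3/√2.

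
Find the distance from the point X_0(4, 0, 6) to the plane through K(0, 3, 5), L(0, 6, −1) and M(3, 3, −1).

1

KL = (0, 3, −6) and KM = (3, 0, −6), so a normal is n = KL × KM = (−18, −18, −9).
d = |(-18)·4 + (-18)·0 + (-9)·6 − (-99)| / √(324 + 324 + 81) = |-27| / 27 = 1.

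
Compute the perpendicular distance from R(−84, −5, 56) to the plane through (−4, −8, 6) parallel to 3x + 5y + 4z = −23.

Parallel planes share the normal n = (3, 5, 4); since (−4, −8, 6) lies on the plane, its equation is 3x + 5y + 4z = -28.
Then n·(−84, −5, 56) − (−28) = −25.
|n| = √(9 + 25 + 16) = 5√2, so the distance is |-25|/(5√2) = 5/√2.

5/√2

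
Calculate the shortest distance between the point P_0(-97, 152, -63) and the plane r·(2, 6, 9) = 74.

d = |2·(-97) + 6·152 + 9·(-63) − 74| / √(4 + 36 + 81) = |77| / 11 = 7.

7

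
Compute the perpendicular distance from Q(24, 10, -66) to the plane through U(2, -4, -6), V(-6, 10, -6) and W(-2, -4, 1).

10/3

UV = (-8, 14, 0) and UW = (-4, 0, 7), so a normal is n = UV × UW = (98, 56, 56).
n = (98, 56, 56); n·P − (-364) = -420; |n| = 126; distance = 420/126 = 10/3.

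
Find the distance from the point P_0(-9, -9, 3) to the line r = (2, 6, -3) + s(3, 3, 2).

2√46

Direction vector d = (3, 3, 2).
AP = (-11, -15, 6); AP·d = -66, |AP|² = 382, |d|² = 22.
distance² = |AP|² − (AP·d)²/|d|² = 382 − 4356/22 = 184, so the distance is 2√46.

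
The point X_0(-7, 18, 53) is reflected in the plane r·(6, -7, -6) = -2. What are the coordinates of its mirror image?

(41, -38, 5)

With n = (6, -7, -6), the signed offset is (n·X_0 − (-2))/|n|² = -484/121 = -4.
X_0' = X_0 − 2t·n = (-7, 18, 53) − (-8)·(6, -7, -6) = (41, -38, 5).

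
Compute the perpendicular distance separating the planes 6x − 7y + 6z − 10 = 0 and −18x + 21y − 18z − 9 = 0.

13/11

Divide the second equation by -3 to match normals: 6x − 7y + 6z = -3.
With common normal n = (6, −7, 6) (|n| = 11), the distance is |10 − (-3)|/|n| = 13/11.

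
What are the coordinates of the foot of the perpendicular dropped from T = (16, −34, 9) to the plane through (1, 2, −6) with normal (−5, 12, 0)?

(1, 2, 9)

n = (−5, 12, 0), |n|² = 169, and n·T − 19 = -507.
t = -507/169 = -3, so the foot is T − t·n = (16, −34, 9) − (-3)·(−5, 12, 0) = (1, 2, 9).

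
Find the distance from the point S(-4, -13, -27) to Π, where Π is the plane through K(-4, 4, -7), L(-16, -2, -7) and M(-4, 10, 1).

KL = (-12, -6, 0) and KM = (0, 6, 8), so a normal is n = KL × KM = (-48, 96, -72).
n = (-48, 96, -72); n·P − 1080 = -192; |n| = 24√29; distance = 192/(24√29) = 8√29/29.

8/√29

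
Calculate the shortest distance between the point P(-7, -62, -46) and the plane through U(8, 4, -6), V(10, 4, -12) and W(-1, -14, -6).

UV = (2, 0, -6) and UW = (-9, -18, 0), so a normal is n = UV × UW = (-108, 54, -36).
Then n·(-7, -62, -46) - (-432) = -504.
|n| = √(11664 + 2916 + 1296) = 126, so the distance is |-504|/126 = 4.

4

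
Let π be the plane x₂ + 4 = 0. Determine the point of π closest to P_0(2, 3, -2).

n = (0, 1, 0), |n|² = 1, and n·P_0 − (-4) = 7.
t = 7/1 = 7, so the foot is P_0 − t·n = (2, 3, -2) − 7·(0, 1, 0) = (2, -4, -2).

(2, -4, -2)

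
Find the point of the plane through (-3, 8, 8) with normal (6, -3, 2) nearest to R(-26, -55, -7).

n = (6, -3, 2), |n|² = 49, and n·R − (-26) = 21.
t = 21/49 = 3/7, so the foot is R − t·n = (-26, -55, -7) − (3/7)·(6, -3, 2) = (-200/7, -376/7, -55/7).

(-200/7, -376/7, -55/7)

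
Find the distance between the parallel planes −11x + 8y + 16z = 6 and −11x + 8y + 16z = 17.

11/21

Both planes have normal n = (−11, 8, 16), |n| = 21. Any point on the first plane is at distance |17 − 6|/|n| = 11/21 from the second.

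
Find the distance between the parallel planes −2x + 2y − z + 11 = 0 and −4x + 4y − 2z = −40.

Divide the second equation by 2 to match normals: −2x + 2y − z = -20.
Both planes have normal n = (−2, 2, −1), |n| = 3. Any point on the first plane is at distance |(-20) − (-11)|/|n| = 9/3 = 3 from the second.

3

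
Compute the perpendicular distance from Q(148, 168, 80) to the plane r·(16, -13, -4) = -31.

Normal vector n = (16, -13, -4), and n·(148, 168, 80) - (-31) = -105.
|n| = √(256 + 169 + 16) = 21, so the distance is |-105|/21 = 5.

5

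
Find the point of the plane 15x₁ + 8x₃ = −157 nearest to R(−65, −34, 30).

(-35, -34, 46)

n = (15, 0, 8), |n|² = 289, and n·R − (-157) = -578.
t = -578/289 = -2, so the foot is R − t·n = (−65, −34, 30) − (-2)·(15, 0, 8) = (−35, −34, 46).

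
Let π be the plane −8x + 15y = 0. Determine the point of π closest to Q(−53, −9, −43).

The perpendicular from Q has direction n = (−8, 15, 0): r = (−53, −9, −43) + λ(−8, 15, 0).
Substitute into the plane: n·(Q + λn) = 0 gives 289 + 289λ = 0, so λ = -1.
Foot = (−53, −9, −43) + (-1)·(−8, 15, 0) = (−45, −24, −43).

(-45, -24, -43)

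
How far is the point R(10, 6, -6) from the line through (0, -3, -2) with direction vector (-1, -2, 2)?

√53

Direction vector d = (-1, -2, 2).
AP = (10, 9, -4); AP·d = -36, |AP|² = 197, |d|² = 9.
distance² = |AP|² − (AP·d)²/|d|² = 197 − 1296/9 = 53, so the distance is √53.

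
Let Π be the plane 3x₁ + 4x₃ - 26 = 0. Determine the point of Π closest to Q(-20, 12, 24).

(-106/5, 12, 112/5)

The perpendicular from Q has direction n = (3, 0, 4): r = (-20, 12, 24) + μ(3, 0, 4).
Substitute into the plane: n·(Q + μn) = 26 gives 36 + 25μ = 26, so μ = -2/5.
Foot = (-20, 12, 24) + (-2/5)·(3, 0, 4) = (-106/5, 12, 112/5).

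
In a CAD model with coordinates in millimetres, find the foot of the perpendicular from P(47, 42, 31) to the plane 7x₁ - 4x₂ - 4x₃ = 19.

(409/9, 386/9, 287/9)

n = (7, -4, -4), |n|² = 81, and n·P − 19 = 18.
t = 18/81 = 2/9, so the foot is P − t·n = (47, 42, 31) − (2/9)·(7, -4, -4) = (409/9, 386/9, 287/9).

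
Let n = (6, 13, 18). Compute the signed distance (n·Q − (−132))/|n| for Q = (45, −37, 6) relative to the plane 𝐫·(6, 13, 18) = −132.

n·Q − (-132) = 29.
|n| = 23, so the signed distance is 29/23.

29/23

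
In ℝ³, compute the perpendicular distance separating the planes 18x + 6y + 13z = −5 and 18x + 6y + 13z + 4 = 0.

With common normal n = (18, 6, 13) (|n| = 23), the distance is |(-5) − (-4)|/|n| = 1/23.

1/23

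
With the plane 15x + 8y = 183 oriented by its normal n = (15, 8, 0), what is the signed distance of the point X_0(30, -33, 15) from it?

3/17

n·X_0 − 183 = 3.
|n| = 17, so the signed distance is 3/17.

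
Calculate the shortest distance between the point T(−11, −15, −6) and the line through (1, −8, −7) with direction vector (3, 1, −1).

3√2

Direction vector d = (3, 1, −1).
AP = (−12, −7, 1), and AP × d = (6, −9, 9).
|AP × d|² = 198 and |d|² = 11, so the distance is √(198/11) = √18 = 3√2.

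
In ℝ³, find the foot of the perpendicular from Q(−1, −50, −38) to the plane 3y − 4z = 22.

n = (0, 3, −4), |n|² = 25, and n·Q − 22 = -20.
t = -20/25 = -4/5, so the foot is Q − t·n = (−1, −50, −38) − (-4/5)·(0, 3, −4) = (−1, −238/5, −206/5).

(-1, -238/5, -206/5)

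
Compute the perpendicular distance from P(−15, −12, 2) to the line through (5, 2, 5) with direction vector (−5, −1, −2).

Direction vector d = (−5, −1, −2).
AP = (−20, −14, −3), and AP × d = (25, −25, −50).
|AP × d|² = 3750 and |d|² = 30, so the distance is √(3750/30) = √125 = 5√5.

5√5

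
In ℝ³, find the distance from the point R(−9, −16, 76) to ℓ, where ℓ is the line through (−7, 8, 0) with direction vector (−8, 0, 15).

2√433

Direction vector d = (−8, 0, 15).
AP = (−2, −24, 76), and AP × d = (−360, −578, −192).
|AP × d|² = 500548 and |d|² = 289, so the distance is √(500548/289) = √1732 = 2√433.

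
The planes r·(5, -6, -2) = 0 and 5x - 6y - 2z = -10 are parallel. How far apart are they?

10/√65

Both planes have normal n = (5, -6, -2), |n| = √65. Any point on the first plane is at distance |(-10) − 0|/|n| = 10/√65 = 2√65/13 from the second.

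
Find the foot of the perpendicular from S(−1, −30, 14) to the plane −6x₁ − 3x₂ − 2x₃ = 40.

(17/7, -198/7, 106/7)

n = (−6, −3, −2), |n|² = 49, and n·S − 40 = 28.
t = 28/49 = 4/7, so the foot is S − t·n = (−1, −30, 14) − (4/7)·(−6, −3, −2) = (17/7, −198/7, 106/7).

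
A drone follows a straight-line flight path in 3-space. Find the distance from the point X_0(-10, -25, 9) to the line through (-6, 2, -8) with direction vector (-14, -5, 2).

√809

Direction vector d = (-14, -5, 2).
AP = (-4, -27, 17), and AP × d = (31, -230, -358).
|AP × d|² = 182025 and |d|² = 225, so the distance is √(182025/225) = √809.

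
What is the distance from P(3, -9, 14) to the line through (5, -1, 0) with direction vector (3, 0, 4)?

2√41

Direction vector d = (3, 0, 4).
AP = (-2, -8, 14); AP·d = 50, |AP|² = 264, |d|² = 25.
distance² = |AP|² − (AP·d)²/|d|² = 264 − 2500/25 = 164, so the distance is 2√41.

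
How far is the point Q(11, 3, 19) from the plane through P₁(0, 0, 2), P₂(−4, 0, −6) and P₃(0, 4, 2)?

P₁P₂ = (−4, 0, −8) and P₁P₃ = (0, 4, 0), so a normal is n = P₁P₂ × P₁P₃ = (32, 0, −16).
Then n·(11, 3, 19) − (−32) = 80.
|n| = √(1024 + 0 + 256) = 16√5, so the distance is |80|/(16√5) = √5.

√5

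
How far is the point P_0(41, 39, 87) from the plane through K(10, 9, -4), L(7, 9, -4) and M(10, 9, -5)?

KL = (-3, 0, 0) and KM = (0, 0, -1), so a normal is n = KL × KM = (0, -3, 0).
Then n·(41, 39, 87) - (-27) = -90.
|n| = √(0 + 9 + 0) = 3, so the distance is |-90|/3 = 30.

30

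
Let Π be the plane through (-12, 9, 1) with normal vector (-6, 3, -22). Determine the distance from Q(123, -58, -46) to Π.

The plane has equation n·(r − (-12, 9, 1)) = 0, i.e. n·r = 77.
Then n·(123, -58, -46) - 77 = 23.
|n| = √(36 + 9 + 484) = 23, so the distance is |23|/23 = 1.

1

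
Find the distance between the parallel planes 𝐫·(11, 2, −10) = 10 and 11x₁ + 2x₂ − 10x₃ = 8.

Both planes have normal n = (11, 2, −10), |n| = 15. Any point on the first plane is at distance |8 − 10|/|n| = 2/15 from the second.

2/15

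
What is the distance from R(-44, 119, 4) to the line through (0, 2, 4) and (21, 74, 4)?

A direction vector is d = (21, 72, 0).
AP = (-44, 117, 0); AP·d = 7500, |AP|² = 15625, |d|² = 5625.
distance² = |AP|² − (AP·d)²/|d|² = 15625 − 56250000/5625 = 5625, so the distance is 75.

75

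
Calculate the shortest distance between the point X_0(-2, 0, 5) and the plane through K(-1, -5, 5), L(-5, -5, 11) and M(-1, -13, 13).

7/√17

KL = (-4, 0, 6) and KM = (0, -8, 8), so a normal is n = KL × KM = (48, 32, 32).
n = (48, 32, 32); n·P − (-48) = 112; |n| = 16√17; distance = 112/(16√17) = 7√17/17.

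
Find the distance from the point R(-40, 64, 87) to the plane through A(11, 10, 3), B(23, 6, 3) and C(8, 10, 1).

30/7

AB = (12, -4, 0) and AC = (-3, 0, -2), so a normal is n = AB × AC = (8, 24, -12).
n = (8, 24, -12); n·P − 292 = -120; |n| = 28; distance = 120/28 = 30/7.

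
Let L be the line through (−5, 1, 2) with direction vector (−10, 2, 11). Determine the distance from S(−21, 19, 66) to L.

Direction vector d = (−10, 2, 11).
AP = (−16, 18, 64), and AP × d = (70, −464, 148).
|AP × d|² = 242100 and |d|² = 225, so the distance is √(242100/225) = √1076 = 2√269.

2√269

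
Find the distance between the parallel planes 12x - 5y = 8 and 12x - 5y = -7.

With common normal n = (12, -5, 0) (|n| = 13), the distance is |8 − (-7)|/|n| = 15/13.

15/13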